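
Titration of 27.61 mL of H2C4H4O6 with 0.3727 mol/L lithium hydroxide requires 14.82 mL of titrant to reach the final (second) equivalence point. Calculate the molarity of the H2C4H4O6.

0.100 M

n(LiOH) = 0.3727 x 0.01482 = 0.005523 mol.
At the final (second) equivalence point, 2 mol OH^- react per mol H2C4H4O6, so n(H2C4H4O6) = 0.005523 / 2 = 0.002762 mol.
[H2C4H4O6] = 0.002762 / 0.02761 L = 0.100 M.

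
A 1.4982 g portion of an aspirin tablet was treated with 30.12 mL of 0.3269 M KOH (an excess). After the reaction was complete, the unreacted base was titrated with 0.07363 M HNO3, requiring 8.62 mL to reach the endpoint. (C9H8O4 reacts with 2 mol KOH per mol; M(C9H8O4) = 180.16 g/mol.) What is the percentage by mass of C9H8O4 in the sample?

55.4%

Total n(KOH) added = 0.3269 x 0.03012 = 0.009846 mol.
n(HNO3) used = 0.07363 x 0.008620 = 0.0006347 mol, which equals the excess n(KOH).
So n(KOH) consumed by the sample = 0.009846 - 0.0006347 = 0.009212 mol.
n(C9H8O4) = 0.009212 / 2 = 0.004606 mol.
mass C9H8O4 = 0.004606 x 180.16 = 0.8298 g, so %C9H8O4 = 0.8298/1.4982 x 100 = 55.4%.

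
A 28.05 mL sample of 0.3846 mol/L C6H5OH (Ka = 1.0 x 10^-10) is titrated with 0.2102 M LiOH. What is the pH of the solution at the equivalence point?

n(C6H5OH) = 0.3846 x 0.02805 = 0.01079 mol; V(LiOH) at equivalence = 0.01079/0.2102 = 0.05132 L.
At equivalence all the acid is converted to C6H5O-; total volume = 0.02805 + 0.05132 = 0.07937 L, so [C6H5O-] = 0.01079/0.07937 = 0.1359 M.
Kb = Kw/Ka = 1.0e-14 / 1.0 x 10^-10 = 0.000100.
[OH^-] = sqrt(Kb x [C6H5O-]) = sqrt(0.000100 x 0.1359) = 0.00369 M.
pOH = 2.43, so pH = 14.00 - 2.43 = 11.57.

11.57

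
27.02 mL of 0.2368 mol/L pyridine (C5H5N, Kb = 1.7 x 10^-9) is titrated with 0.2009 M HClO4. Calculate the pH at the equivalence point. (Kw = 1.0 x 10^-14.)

3.10

n(C5H5N) = 0.2368 x 0.02702 = 0.006398 mol; V(HClO4) at equivalence = 0.006398/0.2009 = 0.03185 L.
At equivalence the base is fully converted to C5H5NH+; total volume = 0.05887 L, so [C5H5NH+] = 0.006398/0.05887 = 0.1087 M.
Ka(C5H5NH+) = Kw/Kb = 1.0e-14 / 1.7 x 10^-9 = 5.88e-6.
[H^+] = sqrt(Ka x [C5H5NH+]) = sqrt(5.88e-6 x 0.1087) = 0.000800 M.
pH = -log(0.000800) = 3.10.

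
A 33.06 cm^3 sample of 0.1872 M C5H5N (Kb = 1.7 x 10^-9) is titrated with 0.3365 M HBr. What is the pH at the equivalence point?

3.08

n(C5H5N) = 0.1872 x 0.03306 = 0.006189 mol; V(HBr) at equivalence = 0.006189/0.3365 = 0.01839 L.
At equivalence the base is fully converted to C5H5NH+; total volume = 0.05145 L, so [C5H5NH+] = 0.006189/0.05145 = 0.1203 M.
Ka(C5H5NH+) = Kw/Kb = 1.0e-14 / 1.7 x 10^-9 = 5.88e-6.
[H^+] = sqrt(Ka x [C5H5NH+]) = sqrt(5.88e-6 x 0.1203) = 0.000841 M.
pH = -log(0.000841) = 3.08.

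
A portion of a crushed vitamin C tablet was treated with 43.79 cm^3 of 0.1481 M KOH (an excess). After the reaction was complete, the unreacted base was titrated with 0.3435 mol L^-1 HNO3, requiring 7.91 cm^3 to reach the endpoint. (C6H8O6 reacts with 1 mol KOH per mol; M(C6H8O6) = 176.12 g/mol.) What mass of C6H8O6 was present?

Total n(KOH) added = 0.1481 x 0.04379 = 0.006485 mol.
n(HNO3) used = 0.3435 x 0.007910 = 0.002717 mol, which equals the excess n(KOH).
So n(KOH) consumed by the sample = 0.006485 - 0.002717 = 0.003768 mol.
n(C6H8O6) = 0.003768 / 1 = 0.003768 mol.
mass = 0.003768 mol x 176.12 g/mol = 0.664 g.

0.664 g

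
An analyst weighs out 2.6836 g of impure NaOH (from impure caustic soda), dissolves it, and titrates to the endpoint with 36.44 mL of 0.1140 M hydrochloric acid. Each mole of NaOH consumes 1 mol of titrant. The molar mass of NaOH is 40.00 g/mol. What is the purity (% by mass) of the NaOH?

n(HCl) = 0.1140 x 0.03644 = 0.004154 mol.
n(NaOH) = 0.004154 / 1 = 0.004154 mol.
mass of NaOH = 0.004154 x 40.00 = 0.1662 g.
% purity = 0.1662 / 2.6836 x 100 = 6.19%.

6.19%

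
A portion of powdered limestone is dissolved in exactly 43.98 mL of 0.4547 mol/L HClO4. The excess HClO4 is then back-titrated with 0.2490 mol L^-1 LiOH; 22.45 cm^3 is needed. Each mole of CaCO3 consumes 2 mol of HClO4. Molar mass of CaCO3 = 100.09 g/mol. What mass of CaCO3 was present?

0.721 g

Total n(HClO4) added = 0.4547 x 0.04398 = 0.02000 mol.
n(LiOH) used = 0.2490 x 0.02245 = 0.005590 mol, which equals the excess n(HClO4).
So n(HClO4) consumed by the sample = 0.02000 - 0.005590 = 0.01441 mol.
n(CaCO3) = 0.01441 / 2 = 0.007204 mol.
mass = 0.007204 mol x 100.09 g/mol = 0.721 g.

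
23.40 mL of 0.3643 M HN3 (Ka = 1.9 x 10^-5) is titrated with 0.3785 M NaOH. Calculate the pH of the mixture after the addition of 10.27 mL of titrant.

Initial n(HN3) = 0.3643 x 0.02340 = 0.008525 mol.
n(NaOH) added = 0.3785 x 0.01027 = 0.003887 mol, converting that many moles of HN3 to N3-.
Remaining n(HN3) = 0.004637 mol; n(N3-) = 0.003887 mol.
By Henderson-Hasselbalch, pH = pKa + log([A^-]/[HA]) = 4.72 + log(0.003887/0.004637) = 4.72 + (-0.08) = 4.64.

4.64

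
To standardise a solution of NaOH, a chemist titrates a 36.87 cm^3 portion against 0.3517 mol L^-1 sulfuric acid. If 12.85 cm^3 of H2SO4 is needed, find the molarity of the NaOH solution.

0.245 M

n(H2SO4) delivered = 0.3517 x 0.01285 = 0.004519 mol.
The reaction is 2 NaOH + 1 H2SO4, so n(NaOH) = 0.004519 x 2/1 = 0.009039 mol.
[NaOH] = 0.009039 mol / 0.03687 L = 0.245 M.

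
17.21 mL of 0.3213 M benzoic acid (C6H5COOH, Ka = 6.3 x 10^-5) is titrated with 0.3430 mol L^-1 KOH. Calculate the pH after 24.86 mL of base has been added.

12.85

n(acid) = 0.3213 x 0.01721 = 0.005530 mol; n(KOH) added = 0.3430 x 0.02486 = 0.008527 mol.
Base is in excess by 0.008527 - 0.005530 = 0.002997 mol in a total volume of 0.04207 L.
[OH^-] = 0.002997/0.04207 = 0.07125 M, so pOH = 1.15 and pH = 14.00 - 1.15 = 12.85.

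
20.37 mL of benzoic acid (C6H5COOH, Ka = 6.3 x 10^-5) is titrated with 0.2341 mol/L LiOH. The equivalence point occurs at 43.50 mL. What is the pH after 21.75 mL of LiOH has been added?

4.20

21.75 mL is exactly half the equivalence volume (43.50/2), i.e. the half-equivalence point.
There, n(HA) = n(A^-), so pH = pKa = -log(6.3 x 10^-5) = 4.20.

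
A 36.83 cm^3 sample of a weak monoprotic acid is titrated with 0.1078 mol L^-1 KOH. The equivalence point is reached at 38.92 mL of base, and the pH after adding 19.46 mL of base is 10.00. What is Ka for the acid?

1.0 x 10^-10

19.46 mL is half of the equivalence volume, so this is the half-equivalence point where [HA] = [A^-].
At half-equivalence pH = pKa, so pKa = 10.00.
Ka = 10^(-10.00) = 1.0 x 10^-10.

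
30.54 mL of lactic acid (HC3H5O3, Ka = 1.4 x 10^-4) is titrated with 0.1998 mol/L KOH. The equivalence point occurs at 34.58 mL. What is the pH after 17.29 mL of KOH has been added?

3.85

17.29 mL is exactly half the equivalence volume (34.58/2), i.e. the half-equivalence point.
There, n(HA) = n(A^-), so pH = pKa = -log(1.4 x 10^-4) = 3.85.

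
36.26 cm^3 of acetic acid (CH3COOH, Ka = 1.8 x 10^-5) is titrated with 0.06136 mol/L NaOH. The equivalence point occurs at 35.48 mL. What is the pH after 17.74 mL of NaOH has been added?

17.74 mL is exactly half the equivalence volume (35.48/2), i.e. the half-equivalence point.
There, n(HA) = n(A^-), so pH = pKa = -log(1.8 x 10^-5) = 4.74.

4.74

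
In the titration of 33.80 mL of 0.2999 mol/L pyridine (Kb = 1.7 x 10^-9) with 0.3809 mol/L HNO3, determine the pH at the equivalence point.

3.00

n(C5H5N) = 0.2999 x 0.03380 = 0.01014 mol; V(HNO3) at equivalence = 0.01014/0.3809 = 0.02661 L.
At equivalence the base is fully converted to C5H5NH+; total volume = 0.06041 L, so [C5H5NH+] = 0.01014/0.06041 = 0.1678 M.
Ka(C5H5NH+) = Kw/Kb = 1.0e-14 / 1.7 x 10^-9 = 5.88e-6.
[H^+] = sqrt(Ka x [C5H5NH+]) = sqrt(5.88e-6 x 0.1678) = 0.000993 M.
pH = -log(0.000993) = 3.00.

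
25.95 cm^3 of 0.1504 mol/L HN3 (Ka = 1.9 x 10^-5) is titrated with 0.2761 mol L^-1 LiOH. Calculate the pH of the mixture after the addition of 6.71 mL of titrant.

Initial n(HN3) = 0.1504 x 0.02595 = 0.003903 mol.
n(LiOH) added = 0.2761 x 0.006710 = 0.001853 mol, converting that many moles of HN3 to N3-.
Remaining n(HN3) = 0.002050 mol; n(N3-) = 0.001853 mol.
By Henderson-Hasselbalch, pH = pKa + log([A^-]/[HA]) = 4.72 + log(0.001853/0.002050) = 4.72 + (-0.04) = 4.68.

4.68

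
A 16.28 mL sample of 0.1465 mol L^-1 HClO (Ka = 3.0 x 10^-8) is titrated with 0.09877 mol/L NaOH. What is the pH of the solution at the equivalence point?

n(HClO) = 0.1465 x 0.01628 = 0.002385 mol; V(NaOH) at equivalence = 0.002385/0.09877 = 0.02415 L.
At equivalence all the acid is converted to ClO-; total volume = 0.01628 + 0.02415 = 0.04043 L, so [ClO-] = 0.002385/0.04043 = 0.05900 M.
Kb = Kw/Ka = 1.0e-14 / 3.0 x 10^-8 = 3.33e-7.
[OH^-] = sqrt(Kb x [ClO-]) = sqrt(3.33e-7 x 0.05900) = 0.000140 M.
pOH = 3.85, so pH = 14.00 - 3.85 = 10.15.

10.15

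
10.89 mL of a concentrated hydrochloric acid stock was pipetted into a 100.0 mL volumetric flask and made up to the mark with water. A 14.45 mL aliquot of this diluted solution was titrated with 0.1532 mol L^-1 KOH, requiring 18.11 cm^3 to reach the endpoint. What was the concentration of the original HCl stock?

1.76 M

n(KOH) = 0.1532 x 0.01811 = 0.002774 mol.
n(HCl) in the aliquot = 0.002774 mol.
[diluted HCl] = 0.002774 / 0.01445 = 0.1920 M.
Dilution factor = 100.0/10.89 = 9.183, so [stock] = 0.1920 x 9.183 = 1.76 M.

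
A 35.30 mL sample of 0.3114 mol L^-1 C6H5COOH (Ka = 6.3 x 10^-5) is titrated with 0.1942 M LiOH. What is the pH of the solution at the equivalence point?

8.64

n(C6H5COOH) = 0.3114 x 0.03530 = 0.01099 mol; V(LiOH) at equivalence = 0.01099/0.1942 = 0.05660 L.
At equivalence all the acid is converted to C6H5COO-; total volume = 0.03530 + 0.05660 = 0.09190 L, so [C6H5COO-] = 0.01099/0.09190 = 0.1196 M.
Kb = Kw/Ka = 1.0e-14 / 6.3 x 10^-5 = 1.59e-10.
[OH^-] = sqrt(Kb x [C6H5COO-]) = sqrt(1.59e-10 x 0.1196) = 4.36e-6 M.
pOH = 5.36, so pH = 14.00 - 5.36 = 8.64.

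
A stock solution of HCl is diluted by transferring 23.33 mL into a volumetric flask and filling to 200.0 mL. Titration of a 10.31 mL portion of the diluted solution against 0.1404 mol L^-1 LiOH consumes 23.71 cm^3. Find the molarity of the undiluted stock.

2.77 M

n(LiOH) = 0.1404 x 0.02371 = 0.003329 mol.
n(HCl) in the aliquot = 0.003329 mol.
[diluted HCl] = 0.003329 / 0.01031 = 0.3229 M.
Dilution factor = 200.0/23.33 = 8.573, so [stock] = 0.3229 x 8.573 = 2.77 M.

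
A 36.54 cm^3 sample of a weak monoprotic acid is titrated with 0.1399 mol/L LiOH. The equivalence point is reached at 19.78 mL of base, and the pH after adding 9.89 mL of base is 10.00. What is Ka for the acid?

9.89 mL is half of the equivalence volume, so this is the half-equivalence point where [HA] = [A^-].
At half-equivalence pH = pKa, so pKa = 10.00.
Ka = 10^(-10.00) = 1.0 x 10^-10.

1.0 x 10^-10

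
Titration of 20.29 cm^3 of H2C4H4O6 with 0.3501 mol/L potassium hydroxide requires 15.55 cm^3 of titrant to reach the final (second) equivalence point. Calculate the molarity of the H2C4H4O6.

n(KOH) = 0.3501 x 0.01555 = 0.005444 mol.
At the final (second) equivalence point, 2 mol OH^- react per mol H2C4H4O6, so n(H2C4H4O6) = 0.005444 / 2 = 0.002722 mol.
[H2C4H4O6] = 0.002722 / 0.02029 L = 0.134 M.

0.134 M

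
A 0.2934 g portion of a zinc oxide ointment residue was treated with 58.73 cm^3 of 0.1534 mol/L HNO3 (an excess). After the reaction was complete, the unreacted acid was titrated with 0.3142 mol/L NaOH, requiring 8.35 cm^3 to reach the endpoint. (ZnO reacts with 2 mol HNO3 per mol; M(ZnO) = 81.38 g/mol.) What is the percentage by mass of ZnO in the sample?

88.6%

Total n(HNO3) added = 0.1534 x 0.05873 = 0.009009 mol.
n(NaOH) used = 0.3142 x 0.008350 = 0.002624 mol, which equals the excess n(HNO3).
So n(HNO3) consumed by the sample = 0.009009 - 0.002624 = 0.006386 mol.
n(ZnO) = 0.006386 / 2 = 0.003193 mol.
mass ZnO = 0.003193 x 81.38 = 0.2598 g, so %ZnO = 0.2598/0.2934 x 100 = 88.6%.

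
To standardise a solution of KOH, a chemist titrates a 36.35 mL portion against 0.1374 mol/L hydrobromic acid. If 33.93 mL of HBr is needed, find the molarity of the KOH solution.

n(HBr) delivered = 0.1374 x 0.03393 = 0.004662 mol.
For a 1:1 reaction, n(KOH) = 0.004662 mol.
[KOH] = 0.004662 mol / 0.03635 L = 0.128 M.

0.128 M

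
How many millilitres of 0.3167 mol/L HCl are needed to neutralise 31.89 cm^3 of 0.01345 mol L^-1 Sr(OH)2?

2.71 mL

n(Sr(OH)2) = 0.01345 mol/L x 0.03189 L = 0.0004289 mol.
The neutralisation is 1 Sr(OH)2 : 2 HCl, so n(HCl) = 0.0004289 x 2/1 = 0.0008578 mol.
V(HCl) = 0.0008578 / 0.3167 = 0.002709 L = 2.71 mL.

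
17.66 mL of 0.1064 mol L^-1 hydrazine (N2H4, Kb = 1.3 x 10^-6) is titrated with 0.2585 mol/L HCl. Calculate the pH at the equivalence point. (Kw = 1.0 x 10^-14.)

n(N2H4) = 0.1064 x 0.01766 = 0.001879 mol; V(HCl) at equivalence = 0.001879/0.2585 = 0.007269 L.
At equivalence the base is fully converted to N2H5+; total volume = 0.02493 L, so [N2H5+] = 0.001879/0.02493 = 0.07538 M.
Ka(N2H5+) = Kw/Kb = 1.0e-14 / 1.3 x 10^-6 = 7.69e-9.
[H^+] = sqrt(Ka x [N2H5+]) = sqrt(7.69e-9 x 0.07538) = 2.41e-5 M.
pH = -log(2.41e-5) = 4.62.

4.62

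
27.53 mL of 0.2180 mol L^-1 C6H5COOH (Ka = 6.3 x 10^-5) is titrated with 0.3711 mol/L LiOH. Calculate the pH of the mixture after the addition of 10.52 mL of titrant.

4.47

Initial n(C6H5COOH) = 0.2180 x 0.02753 = 0.006002 mol.
n(LiOH) added = 0.3711 x 0.01052 = 0.003904 mol, converting that many moles of C6H5COOH to C6H5COO-.
Remaining n(C6H5COOH) = 0.002098 mol; n(C6H5COO-) = 0.003904 mol.
By Henderson-Hasselbalch, pH = pKa + log([A^-]/[HA]) = 4.20 + log(0.003904/0.002098) = 4.20 + (+0.27) = 4.47.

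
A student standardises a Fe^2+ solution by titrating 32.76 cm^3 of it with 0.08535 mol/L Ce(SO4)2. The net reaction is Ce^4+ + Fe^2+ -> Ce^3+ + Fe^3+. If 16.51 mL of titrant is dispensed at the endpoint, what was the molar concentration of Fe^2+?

0.0430 M

n(Ce(SO4)2) = 0.08535 x 0.01651 = 0.001409 mol.
From the balanced equation, 1 mol Ce(SO4)2 reacts with 1 mol Fe^2+, so n(Fe^2+) = 0.001409 x 1/1 = 0.001409 mol.
[Fe^2+] = 0.001409 / 0.03276 L = 0.0430 M.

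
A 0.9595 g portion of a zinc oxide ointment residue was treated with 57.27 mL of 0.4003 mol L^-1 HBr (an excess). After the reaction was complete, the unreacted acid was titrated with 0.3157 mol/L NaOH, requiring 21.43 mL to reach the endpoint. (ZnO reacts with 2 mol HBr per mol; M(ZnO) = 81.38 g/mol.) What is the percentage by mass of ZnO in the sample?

68.5%

Total n(HBr) added = 0.4003 x 0.05727 = 0.02293 mol.
n(NaOH) used = 0.3157 x 0.02143 = 0.006765 mol, which equals the excess n(HBr).
So n(HBr) consumed by the sample = 0.02293 - 0.006765 = 0.01616 mol.
n(ZnO) = 0.01616 / 2 = 0.008080 mol.
mass ZnO = 0.008080 x 81.38 = 0.6575 g, so %ZnO = 0.6575/0.9595 x 100 = 68.5%.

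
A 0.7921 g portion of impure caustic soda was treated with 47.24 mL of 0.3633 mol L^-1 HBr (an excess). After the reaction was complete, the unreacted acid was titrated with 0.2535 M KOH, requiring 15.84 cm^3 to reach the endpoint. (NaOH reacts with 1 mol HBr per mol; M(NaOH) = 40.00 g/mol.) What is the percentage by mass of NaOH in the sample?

Total n(HBr) added = 0.3633 x 0.04724 = 0.01716 mol.
n(KOH) used = 0.2535 x 0.01584 = 0.004015 mol, which equals the excess n(HBr).
So n(HBr) consumed by the sample = 0.01716 - 0.004015 = 0.01315 mol.
n(NaOH) = 0.01315 / 1 = 0.01315 mol.
mass NaOH = 0.01315 x 40.00 = 0.5259 g, so %NaOH = 0.5259/0.7921 x 100 = 66.4%.

66.4%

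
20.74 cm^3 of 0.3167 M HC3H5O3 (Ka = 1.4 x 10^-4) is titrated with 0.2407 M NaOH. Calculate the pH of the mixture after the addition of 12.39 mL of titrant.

Initial n(HC3H5O3) = 0.3167 x 0.02074 = 0.006568 mol.
n(NaOH) added = 0.2407 x 0.01239 = 0.002982 mol, converting that many moles of HC3H5O3 to C3H5O3-.
Remaining n(HC3H5O3) = 0.003586 mol; n(C3H5O3-) = 0.002982 mol.
By Henderson-Hasselbalch, pH = pKa + log([A^-]/[HA]) = 3.85 + log(0.002982/0.003586) = 3.85 + (-0.08) = 3.77.

3.77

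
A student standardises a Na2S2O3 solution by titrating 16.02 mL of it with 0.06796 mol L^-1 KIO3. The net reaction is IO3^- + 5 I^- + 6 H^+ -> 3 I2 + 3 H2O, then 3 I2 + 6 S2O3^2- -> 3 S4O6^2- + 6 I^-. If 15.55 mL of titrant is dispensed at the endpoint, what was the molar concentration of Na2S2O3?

0.396 M

n(KIO3) = 0.06796 x 0.01555 = 0.001057 mol.
From the balanced equation, 1 mol KIO3 reacts with 6 mol Na2S2O3, so n(Na2S2O3) = 0.001057 x 6/1 = 0.006341 mol.
[Na2S2O3] = 0.006341 / 0.01602 L = 0.396 M.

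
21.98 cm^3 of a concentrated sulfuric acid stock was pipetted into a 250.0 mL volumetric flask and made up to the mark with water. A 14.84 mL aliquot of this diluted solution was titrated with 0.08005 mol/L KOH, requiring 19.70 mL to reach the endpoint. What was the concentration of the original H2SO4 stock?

0.604 M

n(KOH) = 0.08005 x 0.01970 = 0.001577 mol.
n(H2SO4) in the aliquot = 0.001577 x 1/2 = 0.0007885 mol.
[diluted H2SO4] = 0.0007885 / 0.01484 = 0.05313 M.
Dilution factor = 250.0/21.98 = 11.37, so [stock] = 0.05313 x 11.37 = 0.604 M.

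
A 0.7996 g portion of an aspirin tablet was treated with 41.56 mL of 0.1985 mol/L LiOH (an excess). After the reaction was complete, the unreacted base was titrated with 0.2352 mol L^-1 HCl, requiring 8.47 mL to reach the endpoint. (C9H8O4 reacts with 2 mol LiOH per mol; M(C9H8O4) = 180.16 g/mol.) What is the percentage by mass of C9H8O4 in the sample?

70.5%

Total n(LiOH) added = 0.1985 x 0.04156 = 0.008250 mol.
n(HCl) used = 0.2352 x 0.008470 = 0.001992 mol, which equals the excess n(LiOH).
So n(LiOH) consumed by the sample = 0.008250 - 0.001992 = 0.006258 mol.
n(C9H8O4) = 0.006258 / 2 = 0.003129 mol.
mass C9H8O4 = 0.003129 x 180.16 = 0.5637 g, so %C9H8O4 = 0.5637/0.7996 x 100 = 70.5%.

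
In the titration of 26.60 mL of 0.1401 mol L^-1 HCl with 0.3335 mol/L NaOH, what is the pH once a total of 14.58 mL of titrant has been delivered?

12.44

n(acid) = 0.1401 x 0.02660 = 0.003727 mol; n(NaOH) added = 0.3335 x 0.01458 = 0.004862 mol.
Base is in excess by 0.004862 - 0.003727 = 0.001136 mol in a total volume of 0.04118 L.
[OH^-] = 0.001136/0.04118 = 0.02758 M, so pOH = 1.56 and pH = 14.00 - 1.56 = 12.44.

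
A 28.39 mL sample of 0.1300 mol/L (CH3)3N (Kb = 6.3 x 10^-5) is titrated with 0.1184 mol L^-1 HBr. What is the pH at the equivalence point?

5.50

n((CH3)3N) = 0.1300 x 0.02839 = 0.003691 mol; V(HBr) at equivalence = 0.003691/0.1184 = 0.03117 L.
At equivalence the base is fully converted to (CH3)3NH+; total volume = 0.05956 L, so [(CH3)3NH+] = 0.003691/0.05956 = 0.06196 M.
Ka((CH3)3NH+) = Kw/Kb = 1.0e-14 / 6.3 x 10^-5 = 1.59e-10.
[H^+] = sqrt(Ka x [(CH3)3NH+]) = sqrt(1.59e-10 x 0.06196) = 3.14e-6 M.
pH = -log(3.14e-6) = 5.50.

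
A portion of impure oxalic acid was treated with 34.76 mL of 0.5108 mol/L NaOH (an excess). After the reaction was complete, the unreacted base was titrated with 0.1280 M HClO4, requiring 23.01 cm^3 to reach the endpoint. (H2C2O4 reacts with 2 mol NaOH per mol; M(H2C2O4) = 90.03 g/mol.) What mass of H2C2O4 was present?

0.667 g

Total n(NaOH) added = 0.5108 x 0.03476 = 0.01776 mol.
n(HClO4) used = 0.1280 x 0.02301 = 0.002945 mol, which equals the excess n(NaOH).
So n(NaOH) consumed by the sample = 0.01776 - 0.002945 = 0.01481 mol.
n(H2C2O4) = 0.01481 / 2 = 0.007405 mol.
mass = 0.007405 mol x 90.03 g/mol = 0.667 g.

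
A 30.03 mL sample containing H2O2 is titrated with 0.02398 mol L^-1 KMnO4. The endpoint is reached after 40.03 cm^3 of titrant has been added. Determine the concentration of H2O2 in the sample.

n(KMnO4) = 0.02398 x 0.04003 = 0.0009599 mol.
From the balanced equation, 2 mol KMnO4 reacts with 5 mol H2O2, so n(H2O2) = 0.0009599 x 5/2 = 0.002400 mol.
[H2O2] = 0.002400 / 0.03003 L = 0.0799 M.

0.0799 M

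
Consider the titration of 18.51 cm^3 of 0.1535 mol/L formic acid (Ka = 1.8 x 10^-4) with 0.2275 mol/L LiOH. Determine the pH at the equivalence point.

n(HCOOH) = 0.1535 x 0.01851 = 0.002841 mol; V(LiOH) at equivalence = 0.002841/0.2275 = 0.01249 L.
At equivalence all the acid is converted to HCOO-; total volume = 0.01851 + 0.01249 = 0.03100 L, so [HCOO-] = 0.002841/0.03100 = 0.09166 M.
Kb = Kw/Ka = 1.0e-14 / 1.8 x 10^-4 = 5.56e-11.
[OH^-] = sqrt(Kb x [HCOO-]) = sqrt(5.56e-11 x 0.09166) = 2.26e-6 M.
pOH = 5.65, so pH = 14.00 - 5.65 = 8.35.

8.35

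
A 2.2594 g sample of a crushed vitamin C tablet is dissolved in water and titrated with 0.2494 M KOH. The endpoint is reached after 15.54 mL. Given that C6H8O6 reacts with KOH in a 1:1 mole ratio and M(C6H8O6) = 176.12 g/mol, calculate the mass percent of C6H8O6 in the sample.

30.2%

n(KOH) = 0.2494 x 0.01554 = 0.003876 mol.
n(C6H8O6) = 0.003876 / 1 = 0.003876 mol.
mass of C6H8O6 = 0.003876 x 176.12 = 0.6826 g.
% purity = 0.6826 / 2.2594 x 100 = 30.2%.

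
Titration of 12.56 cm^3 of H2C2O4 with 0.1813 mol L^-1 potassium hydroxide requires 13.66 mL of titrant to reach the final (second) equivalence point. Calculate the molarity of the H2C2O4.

0.0986 M

n(KOH) = 0.1813 x 0.01366 = 0.002477 mol.
At the final (second) equivalence point, 2 mol OH^- react per mol H2C2O4, so n(H2C2O4) = 0.002477 / 2 = 0.001238 mol.
[H2C2O4] = 0.001238 / 0.01256 L = 0.0986 M.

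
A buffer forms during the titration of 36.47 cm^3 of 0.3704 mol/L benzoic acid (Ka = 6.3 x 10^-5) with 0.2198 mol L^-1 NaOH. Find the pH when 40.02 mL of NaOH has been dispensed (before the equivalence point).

4.47

Initial n(C6H5COOH) = 0.3704 x 0.03647 = 0.01351 mol.
n(NaOH) added = 0.2198 x 0.04002 = 0.008796 mol, converting that many moles of C6H5COOH to C6H5COO-.
Remaining n(C6H5COOH) = 0.004712 mol; n(C6H5COO-) = 0.008796 mol.
By Henderson-Hasselbalch, pH = pKa + log([A^-]/[HA]) = 4.20 + log(0.008796/0.004712) = 4.20 + (+0.27) = 4.47.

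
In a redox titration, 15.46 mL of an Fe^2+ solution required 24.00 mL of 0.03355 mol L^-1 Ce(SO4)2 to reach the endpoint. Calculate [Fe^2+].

n(Ce(SO4)2) = 0.03355 x 0.02400 = 0.0008052 mol.
From the balanced equation, 1 mol Ce(SO4)2 reacts with 1 mol Fe^2+, so n(Fe^2+) = 0.0008052 x 1/1 = 0.0008052 mol.
[Fe^2+] = 0.0008052 / 0.01546 L = 0.0521 M.

0.0521 M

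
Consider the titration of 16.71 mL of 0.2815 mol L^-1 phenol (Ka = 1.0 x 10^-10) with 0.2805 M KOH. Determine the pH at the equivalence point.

11.57

n(C6H5OH) = 0.2815 x 0.01671 = 0.004704 mol; V(KOH) at equivalence = 0.004704/0.2805 = 0.01677 L.
At equivalence all the acid is converted to C6H5O-; total volume = 0.01671 + 0.01677 = 0.03348 L, so [C6H5O-] = 0.004704/0.03348 = 0.1405 M.
Kb = Kw/Ka = 1.0e-14 / 1.0 x 10^-10 = 0.000100.
[OH^-] = sqrt(Kb x [C6H5O-]) = sqrt(0.000100 x 0.1405) = 0.00375 M.
pOH = 2.43, so pH = 14.00 - 2.43 = 11.57.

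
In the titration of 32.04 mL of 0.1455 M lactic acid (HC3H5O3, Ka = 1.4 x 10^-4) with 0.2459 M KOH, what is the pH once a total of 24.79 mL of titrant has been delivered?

12.40

n(acid) = 0.1455 x 0.03204 = 0.004662 mol; n(KOH) added = 0.2459 x 0.02479 = 0.006096 mol.
Base is in excess by 0.006096 - 0.004662 = 0.001434 mol in a total volume of 0.05683 L.
[OH^-] = 0.001434/0.05683 = 0.02523 M, so pOH = 1.60 and pH = 14.00 - 1.60 = 12.40.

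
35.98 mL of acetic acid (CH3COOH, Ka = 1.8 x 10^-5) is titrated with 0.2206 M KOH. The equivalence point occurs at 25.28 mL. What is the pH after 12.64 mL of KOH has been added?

4.74

12.64 mL is exactly half the equivalence volume (25.28/2), i.e. the half-equivalence point.
There, n(HA) = n(A^-), so pH = pKa = -log(1.8 x 10^-5) = 4.74.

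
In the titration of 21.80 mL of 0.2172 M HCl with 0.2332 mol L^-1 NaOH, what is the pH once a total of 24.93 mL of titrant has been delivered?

12.36

n(acid) = 0.2172 x 0.02180 = 0.004735 mol; n(NaOH) added = 0.2332 x 0.02493 = 0.005814 mol.
Base is in excess by 0.005814 - 0.004735 = 0.001079 mol in a total volume of 0.04673 L.
[OH^-] = 0.001079/0.04673 = 0.02308 M, so pOH = 1.64 and pH = 14.00 - 1.64 = 12.36.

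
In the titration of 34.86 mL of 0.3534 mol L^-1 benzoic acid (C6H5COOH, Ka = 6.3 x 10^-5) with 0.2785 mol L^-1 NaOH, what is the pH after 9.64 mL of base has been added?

Initial n(C6H5COOH) = 0.3534 x 0.03486 = 0.01232 mol.
n(NaOH) added = 0.2785 x 0.009640 = 0.002685 mol, converting that many moles of C6H5COOH to C6H5COO-.
Remaining n(C6H5COOH) = 0.009635 mol; n(C6H5COO-) = 0.002685 mol.
By Henderson-Hasselbalch, pH = pKa + log([A^-]/[HA]) = 4.20 + log(0.002685/0.009635) = 4.20 + (-0.55) = 3.65.

3.65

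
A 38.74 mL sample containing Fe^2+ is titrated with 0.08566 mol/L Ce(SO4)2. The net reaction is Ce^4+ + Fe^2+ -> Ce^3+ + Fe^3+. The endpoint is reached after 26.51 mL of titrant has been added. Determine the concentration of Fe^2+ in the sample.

n(Ce(SO4)2) = 0.08566 x 0.02651 = 0.002271 mol.
From the balanced equation, 1 mol Ce(SO4)2 reacts with 1 mol Fe^2+, so n(Fe^2+) = 0.002271 x 1/1 = 0.002271 mol.
[Fe^2+] = 0.002271 / 0.03874 L = 0.0586 M.

0.0586 M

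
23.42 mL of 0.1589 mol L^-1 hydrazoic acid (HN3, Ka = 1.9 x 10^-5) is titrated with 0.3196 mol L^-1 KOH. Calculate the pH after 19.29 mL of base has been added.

n(acid) = 0.1589 x 0.02342 = 0.003721 mol; n(KOH) added = 0.3196 x 0.01929 = 0.006165 mol.
Base is in excess by 0.006165 - 0.003721 = 0.002444 mol in a total volume of 0.04271 L.
[OH^-] = 0.002444/0.04271 = 0.05721 M, so pOH = 1.24 and pH = 14.00 - 1.24 = 12.76.

12.76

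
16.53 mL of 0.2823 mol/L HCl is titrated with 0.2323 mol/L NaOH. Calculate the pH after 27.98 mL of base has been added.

12.61

n(acid) = 0.2823 x 0.01653 = 0.004666 mol; n(NaOH) added = 0.2323 x 0.02798 = 0.006500 mol.
Base is in excess by 0.006500 - 0.004666 = 0.001833 mol in a total volume of 0.04451 L.
[OH^-] = 0.001833/0.04451 = 0.04119 M, so pOH = 1.39 and pH = 14.00 - 1.39 = 12.61.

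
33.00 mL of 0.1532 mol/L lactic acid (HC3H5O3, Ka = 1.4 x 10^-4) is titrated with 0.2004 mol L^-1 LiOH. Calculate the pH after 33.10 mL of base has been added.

12.38

n(acid) = 0.1532 x 0.03300 = 0.005056 mol; n(LiOH) added = 0.2004 x 0.03310 = 0.006633 mol.
Base is in excess by 0.006633 - 0.005056 = 0.001578 mol in a total volume of 0.06610 L.
[OH^-] = 0.001578/0.06610 = 0.02387 M, so pOH = 1.62 and pH = 14.00 - 1.62 = 12.38.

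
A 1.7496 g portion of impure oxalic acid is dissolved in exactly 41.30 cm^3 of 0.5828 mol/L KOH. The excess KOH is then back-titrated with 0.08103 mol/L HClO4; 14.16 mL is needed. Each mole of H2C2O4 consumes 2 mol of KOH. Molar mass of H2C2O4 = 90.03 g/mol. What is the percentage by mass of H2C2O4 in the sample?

59.0%

Total n(KOH) added = 0.5828 x 0.04130 = 0.02407 mol.
n(HClO4) used = 0.08103 x 0.01416 = 0.001147 mol, which equals the excess n(KOH).
So n(KOH) consumed by the sample = 0.02407 - 0.001147 = 0.02292 mol.
n(H2C2O4) = 0.02292 / 2 = 0.01146 mol.
mass H2C2O4 = 0.01146 x 90.03 = 1.032 g, so %H2C2O4 = 1.032/1.7496 x 100 = 59.0%.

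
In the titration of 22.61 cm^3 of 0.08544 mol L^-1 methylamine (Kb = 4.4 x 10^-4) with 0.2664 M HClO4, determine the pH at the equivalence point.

n(CH3NH2) = 0.08544 x 0.02261 = 0.001932 mol; V(HClO4) at equivalence = 0.001932/0.2664 = 0.007251 L.
At equivalence the base is fully converted to CH3NH3+; total volume = 0.02986 L, so [CH3NH3+] = 0.001932/0.02986 = 0.06469 M.
Ka(CH3NH3+) = Kw/Kb = 1.0e-14 / 4.4 x 10^-4 = 2.27e-11.
[H^+] = sqrt(Ka x [CH3NH3+]) = sqrt(2.27e-11 x 0.06469) = 1.21e-6 M.
pH = -log(1.21e-6) = 5.92.

5.92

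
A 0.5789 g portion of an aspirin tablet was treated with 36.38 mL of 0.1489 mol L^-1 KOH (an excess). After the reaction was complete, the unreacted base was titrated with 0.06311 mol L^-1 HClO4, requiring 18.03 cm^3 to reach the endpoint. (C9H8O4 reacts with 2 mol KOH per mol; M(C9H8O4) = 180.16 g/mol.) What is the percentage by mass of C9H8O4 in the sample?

Total n(KOH) added = 0.1489 x 0.03638 = 0.005417 mol.
n(HClO4) used = 0.06311 x 0.01803 = 0.001138 mol, which equals the excess n(KOH).
So n(KOH) consumed by the sample = 0.005417 - 0.001138 = 0.004279 mol.
n(C9H8O4) = 0.004279 / 2 = 0.002140 mol.
mass C9H8O4 = 0.002140 x 180.16 = 0.3855 g, so %C9H8O4 = 0.3855/0.5789 x 100 = 66.6%.

66.6%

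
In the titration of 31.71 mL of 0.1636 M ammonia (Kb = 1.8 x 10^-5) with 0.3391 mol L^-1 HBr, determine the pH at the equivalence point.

n(NH3) = 0.1636 x 0.03171 = 0.005188 mol; V(HBr) at equivalence = 0.005188/0.3391 = 0.01530 L.
At equivalence the base is fully converted to NH4+; total volume = 0.04701 L, so [NH4+] = 0.005188/0.04701 = 0.1104 M.
Ka(NH4+) = Kw/Kb = 1.0e-14 / 1.8 x 10^-5 = 5.56e-10.
[H^+] = sqrt(Ka x [NH4+]) = sqrt(5.56e-10 x 0.1104) = 7.83e-6 M.
pH = -log(7.83e-6) = 5.11.

5.11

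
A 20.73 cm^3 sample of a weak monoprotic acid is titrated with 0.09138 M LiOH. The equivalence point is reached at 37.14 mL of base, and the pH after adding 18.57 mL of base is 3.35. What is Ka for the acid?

18.57 mL is half of the equivalence volume, so this is the half-equivalence point where [HA] = [A^-].
At half-equivalence pH = pKa, so pKa = 3.35.
Ka = 10^(-3.35) = 4.5 x 10^-4.

4.5 x 10^-4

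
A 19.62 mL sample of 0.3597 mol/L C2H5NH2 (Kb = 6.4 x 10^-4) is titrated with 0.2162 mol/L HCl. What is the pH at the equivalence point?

5.84

n(C2H5NH2) = 0.3597 x 0.01962 = 0.007057 mol; V(HCl) at equivalence = 0.007057/0.2162 = 0.03264 L.
At equivalence the base is fully converted to C2H5NH3+; total volume = 0.05226 L, so [C2H5NH3+] = 0.007057/0.05226 = 0.1350 M.
Ka(C2H5NH3+) = Kw/Kb = 1.0e-14 / 6.4 x 10^-4 = 1.56e-11.
[H^+] = sqrt(Ka x [C2H5NH3+]) = sqrt(1.56e-11 x 0.1350) = 1.45e-6 M.
pH = -log(1.45e-6) = 5.84.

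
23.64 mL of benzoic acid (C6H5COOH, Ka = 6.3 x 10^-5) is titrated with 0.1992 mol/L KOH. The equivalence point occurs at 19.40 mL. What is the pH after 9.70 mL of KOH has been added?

4.20

9.70 mL is exactly half the equivalence volume (19.40/2), i.e. the half-equivalence point.
There, n(HA) = n(A^-), so pH = pKa = -log(6.3 x 10^-5) = 4.20.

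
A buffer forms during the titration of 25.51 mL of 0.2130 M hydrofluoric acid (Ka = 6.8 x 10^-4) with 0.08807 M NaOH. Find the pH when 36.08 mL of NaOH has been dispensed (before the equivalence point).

3.32

Initial n(HF) = 0.2130 x 0.02551 = 0.005434 mol.
n(NaOH) added = 0.08807 x 0.03608 = 0.003178 mol, converting that many moles of HF to F-.
Remaining n(HF) = 0.002256 mol; n(F-) = 0.003178 mol.
By Henderson-Hasselbalch, pH = pKa + log([A^-]/[HA]) = 3.17 + log(0.003178/0.002256) = 3.17 + (+0.15) = 3.32.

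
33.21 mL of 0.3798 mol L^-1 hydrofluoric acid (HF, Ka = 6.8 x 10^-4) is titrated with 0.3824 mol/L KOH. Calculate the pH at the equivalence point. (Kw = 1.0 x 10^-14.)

8.22

n(HF) = 0.3798 x 0.03321 = 0.01261 mol; V(KOH) at equivalence = 0.01261/0.3824 = 0.03298 L.
At equivalence all the acid is converted to F-; total volume = 0.03321 + 0.03298 = 0.06619 L, so [F-] = 0.01261/0.06619 = 0.1905 M.
Kb = Kw/Ka = 1.0e-14 / 6.8 x 10^-4 = 1.47e-11.
[OH^-] = sqrt(Kb x [F-]) = sqrt(1.47e-11 x 0.1905) = 1.67e-6 M.
pOH = 5.78, so pH = 14.00 - 5.78 = 8.22.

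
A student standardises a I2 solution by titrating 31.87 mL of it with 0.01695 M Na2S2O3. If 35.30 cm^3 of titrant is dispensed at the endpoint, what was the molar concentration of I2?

n(Na2S2O3) = 0.01695 x 0.03530 = 0.0005983 mol.
From the balanced equation, 2 mol Na2S2O3 reacts with 1 mol I2, so n(I2) = 0.0005983 x 1/2 = 0.0002992 mol.
[I2] = 0.0002992 / 0.03187 L = 0.00939 M.

0.00939 M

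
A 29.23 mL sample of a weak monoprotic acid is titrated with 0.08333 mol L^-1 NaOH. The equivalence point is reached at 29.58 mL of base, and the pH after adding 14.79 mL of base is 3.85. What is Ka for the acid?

14.79 mL is half of the equivalence volume, so this is the half-equivalence point where [HA] = [A^-].
At half-equivalence pH = pKa, so pKa = 3.85.
Ka = 10^(-3.85) = 1.4 x 10^-4.

1.4 x 10^-4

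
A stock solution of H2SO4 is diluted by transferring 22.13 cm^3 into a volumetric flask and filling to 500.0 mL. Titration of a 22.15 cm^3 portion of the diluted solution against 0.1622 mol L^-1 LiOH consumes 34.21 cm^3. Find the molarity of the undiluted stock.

n(LiOH) = 0.1622 x 0.03421 = 0.005549 mol.
n(H2SO4) in the aliquot = 0.005549 x 1/2 = 0.002774 mol.
[diluted H2SO4] = 0.002774 / 0.02215 = 0.1253 M.
Dilution factor = 500.0/22.13 = 22.59, so [stock] = 0.1253 x 22.59 = 2.83 M.

2.83 M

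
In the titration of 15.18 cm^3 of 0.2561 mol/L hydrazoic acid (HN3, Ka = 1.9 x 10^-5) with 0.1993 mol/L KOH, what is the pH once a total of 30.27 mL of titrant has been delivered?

n(acid) = 0.2561 x 0.01518 = 0.003888 mol; n(KOH) added = 0.1993 x 0.03027 = 0.006033 mol.
Base is in excess by 0.006033 - 0.003888 = 0.002145 mol in a total volume of 0.04545 L.
[OH^-] = 0.002145/0.04545 = 0.04720 M, so pOH = 1.33 and pH = 14.00 - 1.33 = 12.67.

12.67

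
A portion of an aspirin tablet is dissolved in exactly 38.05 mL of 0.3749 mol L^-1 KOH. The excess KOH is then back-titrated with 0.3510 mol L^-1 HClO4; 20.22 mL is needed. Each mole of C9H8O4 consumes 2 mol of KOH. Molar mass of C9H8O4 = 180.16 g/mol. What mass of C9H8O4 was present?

Total n(KOH) added = 0.3749 x 0.03805 = 0.01426 mol.
n(HClO4) used = 0.3510 x 0.02022 = 0.007097 mol, which equals the excess n(KOH).
So n(KOH) consumed by the sample = 0.01426 - 0.007097 = 0.007168 mol.
n(C9H8O4) = 0.007168 / 2 = 0.003584 mol.
mass = 0.003584 mol x 180.16 g/mol = 0.646 g.

0.646 g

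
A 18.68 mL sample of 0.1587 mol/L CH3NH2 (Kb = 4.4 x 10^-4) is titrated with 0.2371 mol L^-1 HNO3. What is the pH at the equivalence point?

5.83

n(CH3NH2) = 0.1587 x 0.01868 = 0.002965 mol; V(HNO3) at equivalence = 0.002965/0.2371 = 0.01250 L.
At equivalence the base is fully converted to CH3NH3+; total volume = 0.03118 L, so [CH3NH3+] = 0.002965/0.03118 = 0.09507 M.
Ka(CH3NH3+) = Kw/Kb = 1.0e-14 / 4.4 x 10^-4 = 2.27e-11.
[H^+] = sqrt(Ka x [CH3NH3+]) = sqrt(2.27e-11 x 0.09507) = 1.47e-6 M.
pH = -log(1.47e-6) = 5.83.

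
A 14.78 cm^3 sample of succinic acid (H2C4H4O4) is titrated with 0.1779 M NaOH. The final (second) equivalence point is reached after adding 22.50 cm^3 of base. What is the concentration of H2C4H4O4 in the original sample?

0.135 M

n(NaOH) = 0.1779 x 0.02250 = 0.004003 mol.
At the final (second) equivalence point, 2 mol OH^- react per mol H2C4H4O4, so n(H2C4H4O4) = 0.004003 / 2 = 0.002001 mol.
[H2C4H4O4] = 0.002001 / 0.01478 L = 0.135 M.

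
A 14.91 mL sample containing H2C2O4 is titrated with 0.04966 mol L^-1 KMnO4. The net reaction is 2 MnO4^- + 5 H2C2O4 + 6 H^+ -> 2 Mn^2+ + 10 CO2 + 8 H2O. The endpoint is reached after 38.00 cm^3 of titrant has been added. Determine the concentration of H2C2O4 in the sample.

n(KMnO4) = 0.04966 x 0.03800 = 0.001887 mol.
From the balanced equation, 2 mol KMnO4 reacts with 5 mol H2C2O4, so n(H2C2O4) = 0.001887 x 5/2 = 0.004718 mol.
[H2C2O4] = 0.004718 / 0.01491 L = 0.316 M.

0.316 M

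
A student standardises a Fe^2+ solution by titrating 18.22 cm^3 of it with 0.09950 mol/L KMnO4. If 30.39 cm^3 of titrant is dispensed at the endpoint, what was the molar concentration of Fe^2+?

0.830 M

n(KMnO4) = 0.09950 x 0.03039 = 0.003024 mol.
From the balanced equation, 1 mol KMnO4 reacts with 5 mol Fe^2+, so n(Fe^2+) = 0.003024 x 5/1 = 0.01512 mol.
[Fe^2+] = 0.01512 / 0.01822 L = 0.830 M.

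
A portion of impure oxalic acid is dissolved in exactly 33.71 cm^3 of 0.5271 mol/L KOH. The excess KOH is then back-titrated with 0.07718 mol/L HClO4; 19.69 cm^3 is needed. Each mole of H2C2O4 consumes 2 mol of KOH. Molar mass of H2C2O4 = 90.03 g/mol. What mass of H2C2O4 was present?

Total n(KOH) added = 0.5271 x 0.03371 = 0.01777 mol.
n(HClO4) used = 0.07718 x 0.01969 = 0.001520 mol, which equals the excess n(KOH).
So n(KOH) consumed by the sample = 0.01777 - 0.001520 = 0.01625 mol.
n(H2C2O4) = 0.01625 / 2 = 0.008124 mol.
mass = 0.008124 mol x 90.03 g/mol = 0.731 g.

0.731 g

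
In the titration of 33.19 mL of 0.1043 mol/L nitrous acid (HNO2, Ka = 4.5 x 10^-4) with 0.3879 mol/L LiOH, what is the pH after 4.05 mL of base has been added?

3.27

Initial n(HNO2) = 0.1043 x 0.03319 = 0.003462 mol.
n(LiOH) added = 0.3879 x 0.004050 = 0.001571 mol, converting that many moles of HNO2 to NO2-.
Remaining n(HNO2) = 0.001891 mol; n(NO2-) = 0.001571 mol.
By Henderson-Hasselbalch, pH = pKa + log([A^-]/[HA]) = 3.35 + log(0.001571/0.001891) = 3.35 + (-0.08) = 3.27.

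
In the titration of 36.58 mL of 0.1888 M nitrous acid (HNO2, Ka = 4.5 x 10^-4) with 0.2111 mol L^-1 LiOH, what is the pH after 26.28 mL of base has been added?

Initial n(HNO2) = 0.1888 x 0.03658 = 0.006906 mol.
n(LiOH) added = 0.2111 x 0.02628 = 0.005548 mol, converting that many moles of HNO2 to NO2-.
Remaining n(HNO2) = 0.001359 mol; n(NO2-) = 0.005548 mol.
By Henderson-Hasselbalch, pH = pKa + log([A^-]/[HA]) = 3.35 + log(0.005548/0.001359) = 3.35 + (+0.61) = 3.96.

3.96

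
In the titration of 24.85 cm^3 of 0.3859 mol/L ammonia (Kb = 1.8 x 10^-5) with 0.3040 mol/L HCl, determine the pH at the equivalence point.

5.01

n(NH3) = 0.3859 x 0.02485 = 0.009590 mol; V(HCl) at equivalence = 0.009590/0.3040 = 0.03154 L.
At equivalence the base is fully converted to NH4+; total volume = 0.05639 L, so [NH4+] = 0.009590/0.05639 = 0.1700 M.
Ka(NH4+) = Kw/Kb = 1.0e-14 / 1.8 x 10^-5 = 5.56e-10.
[H^+] = sqrt(Ka x [NH4+]) = sqrt(5.56e-10 x 0.1700) = 9.72e-6 M.
pH = -log(9.72e-6) = 5.01.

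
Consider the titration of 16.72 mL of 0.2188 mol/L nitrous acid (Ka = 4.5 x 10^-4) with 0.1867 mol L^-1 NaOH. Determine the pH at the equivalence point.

8.17

n(HNO2) = 0.2188 x 0.01672 = 0.003658 mol; V(NaOH) at equivalence = 0.003658/0.1867 = 0.01959 L.
At equivalence all the acid is converted to NO2-; total volume = 0.01672 + 0.01959 = 0.03631 L, so [NO2-] = 0.003658/0.03631 = 0.1007 M.
Kb = Kw/Ka = 1.0e-14 / 4.5 x 10^-4 = 2.22e-11.
[OH^-] = sqrt(Kb x [NO2-]) = sqrt(2.22e-11 x 0.1007) = 1.50e-6 M.
pOH = 5.83, so pH = 14.00 - 5.83 = 8.17.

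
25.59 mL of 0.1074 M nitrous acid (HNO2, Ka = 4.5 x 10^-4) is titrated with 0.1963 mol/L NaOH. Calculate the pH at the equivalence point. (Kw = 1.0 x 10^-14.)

n(HNO2) = 0.1074 x 0.02559 = 0.002748 mol; V(NaOH) at equivalence = 0.002748/0.1963 = 0.01400 L.
At equivalence all the acid is converted to NO2-; total volume = 0.02559 + 0.01400 = 0.03959 L, so [NO2-] = 0.002748/0.03959 = 0.06942 M.
Kb = Kw/Ka = 1.0e-14 / 4.5 x 10^-4 = 2.22e-11.
[OH^-] = sqrt(Kb x [NO2-]) = sqrt(2.22e-11 x 0.06942) = 1.24e-6 M.
pOH = 5.91, so pH = 14.00 - 5.91 = 8.09.

8.09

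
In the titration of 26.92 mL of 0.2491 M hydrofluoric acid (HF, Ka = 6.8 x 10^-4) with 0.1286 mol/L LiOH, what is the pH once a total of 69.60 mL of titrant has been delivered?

12.37

n(acid) = 0.2491 x 0.02692 = 0.006706 mol; n(LiOH) added = 0.1286 x 0.06960 = 0.008951 mol.
Base is in excess by 0.008951 - 0.006706 = 0.002245 mol in a total volume of 0.09652 L.
[OH^-] = 0.002245/0.09652 = 0.02326 M, so pOH = 1.63 and pH = 14.00 - 1.63 = 12.37.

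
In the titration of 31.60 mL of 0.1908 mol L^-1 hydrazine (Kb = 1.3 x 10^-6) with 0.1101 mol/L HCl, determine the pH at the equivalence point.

4.63

n(N2H4) = 0.1908 x 0.03160 = 0.006029 mol; V(HCl) at equivalence = 0.006029/0.1101 = 0.05476 L.
At equivalence the base is fully converted to N2H5+; total volume = 0.08636 L, so [N2H5+] = 0.006029/0.08636 = 0.06981 M.
Ka(N2H5+) = Kw/Kb = 1.0e-14 / 1.3 x 10^-6 = 7.69e-9.
[H^+] = sqrt(Ka x [N2H5+]) = sqrt(7.69e-9 x 0.06981) = 2.32e-5 M.
pH = -log(2.32e-5) = 4.63.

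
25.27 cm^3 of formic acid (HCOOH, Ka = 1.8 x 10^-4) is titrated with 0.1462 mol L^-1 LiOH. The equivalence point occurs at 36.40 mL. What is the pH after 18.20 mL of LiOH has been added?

3.74

18.20 mL is exactly half the equivalence volume (36.40/2), i.e. the half-equivalence point.
There, n(HA) = n(A^-), so pH = pKa = -log(1.8 x 10^-4) = 3.74.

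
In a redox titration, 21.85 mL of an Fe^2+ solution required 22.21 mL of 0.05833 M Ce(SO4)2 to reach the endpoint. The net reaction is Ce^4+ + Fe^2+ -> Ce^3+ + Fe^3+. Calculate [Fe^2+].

0.0593 M

n(Ce(SO4)2) = 0.05833 x 0.02221 = 0.001296 mol.
From the balanced equation, 1 mol Ce(SO4)2 reacts with 1 mol Fe^2+, so n(Fe^2+) = 0.001296 x 1/1 = 0.001296 mol.
[Fe^2+] = 0.001296 / 0.02185 L = 0.0593 M.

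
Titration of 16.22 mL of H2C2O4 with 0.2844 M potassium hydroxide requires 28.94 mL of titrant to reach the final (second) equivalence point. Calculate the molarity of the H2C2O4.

n(KOH) = 0.2844 x 0.02894 = 0.008231 mol.
At the final (second) equivalence point, 2 mol OH^- react per mol H2C2O4, so n(H2C2O4) = 0.008231 / 2 = 0.004115 mol.
[H2C2O4] = 0.004115 / 0.01622 L = 0.254 M.

0.254 M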